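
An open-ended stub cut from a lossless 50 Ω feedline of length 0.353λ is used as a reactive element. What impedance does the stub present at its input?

βl = 2π × 0.353 = 127°
tan(βl) = -1.32
For an open-ended stub, Z_in = −jZ_0·cot(βl) = −jZ_0/tan(βl)

Z_in ≈ +j37.8 Ω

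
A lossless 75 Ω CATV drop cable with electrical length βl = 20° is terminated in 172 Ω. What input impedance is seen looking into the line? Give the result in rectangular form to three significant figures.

Z_in ≈ 115 − j68.5 Ω

tan(βl) = tan(20°) = 0.364
Z_in = Z_0·(Z_L + jZ_0·tanβl)/(Z_0 + jZ_L·tanβl)
     = 75·(172 + j27.3)/(75 + j62.6)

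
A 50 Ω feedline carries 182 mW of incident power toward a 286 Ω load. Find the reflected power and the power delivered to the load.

Γ = (286 − 50)/(286 + 50) = 0.702
|Γ|² = 0.493
P_refl = |Γ|²·P_inc = 89.8 mW, P_del = (1 − |Γ|²)·P_inc = 92.2 mW

P_reflected ≈ 89.8 mW; P_delivered ≈ 92.2 mW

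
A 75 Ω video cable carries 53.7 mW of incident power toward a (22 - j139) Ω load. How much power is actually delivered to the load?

P_delivered ≈ 12.3 mW

|Γ| = |(-53 − j139)/(97 − j139)| = 0.878
|Γ|² = 0.77
P_refl = |Γ|²·P_inc = 41.4 mW, P_del = (1 − |Γ|²)·P_inc = 12.3 mW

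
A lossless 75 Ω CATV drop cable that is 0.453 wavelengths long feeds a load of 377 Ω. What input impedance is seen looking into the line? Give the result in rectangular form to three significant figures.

βl = 2π × 0.453 = 163°
tan(βl) = tan(163°) = -0.304
Z_in = Z_0·(Z_L + jZ_0·tanβl)/(Z_0 + jZ_L·tanβl)
     = 75·(377 − j22.8)/(75 − j115)

Z_in ≈ 123 + j166 Ω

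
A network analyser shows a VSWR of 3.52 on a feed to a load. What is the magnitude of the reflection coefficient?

|Γ| ≈ 0.558

|Γ| = (S − 1)/(S + 1) = (3.52 − 1)/(3.52 + 1) = 2.52/4.52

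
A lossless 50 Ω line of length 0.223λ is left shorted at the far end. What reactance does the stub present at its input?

βl = 2π × 0.223 = 80.3°
tan(βl) = 5.84
For a shorted stub, Z_in = jZ_0·tan(βl)

X_in ≈ 292 Ω (inductive)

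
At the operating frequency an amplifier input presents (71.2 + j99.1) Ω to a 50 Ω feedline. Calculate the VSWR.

Γ = (Z_L − Z_0)/(Z_L + Z_0) = (21.2 + j99.1)/(121.2 + j99.1)
|Γ| = 101/157 = 0.647
VSWR = (1 + |Γ|)/(1 − |Γ|) = 1.65/0.353

VSWR ≈ 4.67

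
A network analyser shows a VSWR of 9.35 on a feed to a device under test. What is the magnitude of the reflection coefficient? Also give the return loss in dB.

|Γ| ≈ 0.807; return loss ≈ 1.87 dB

|Γ| = (S − 1)/(S + 1) = (9.35 − 1)/(9.35 + 1) = 8.35/10.3
RL = −20·log₁₀|Γ| = −20·log₁₀(0.807)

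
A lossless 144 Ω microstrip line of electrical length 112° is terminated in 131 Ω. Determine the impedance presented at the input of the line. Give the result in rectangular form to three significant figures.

tan(βl) = tan(112°) = -2.48
Z_in = Z_0·(Z_L + jZ_0·tanβl)/(Z_0 + jZ_L·tanβl)
     = 144·(131 − j356)/(144 − j324)

Z_in ≈ 154 − j10.1 Ω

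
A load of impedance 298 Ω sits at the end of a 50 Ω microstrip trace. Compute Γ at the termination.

Γ = 0.713

Γ = (Z_L − Z_0)/(Z_L + Z_0) = (298 − 50)/(298 + 50) = 248/348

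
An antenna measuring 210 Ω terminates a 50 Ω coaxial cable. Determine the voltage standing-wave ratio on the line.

VSWR ≈ 4.2

For a purely resistive load, VSWR = R_L/Z_0 or Z_0/R_L (whichever > 1) = 210/50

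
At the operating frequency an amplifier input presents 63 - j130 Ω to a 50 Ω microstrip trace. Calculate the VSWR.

Γ = (Z_L − Z_0)/(Z_L + Z_0) = (13 − j130)/(113 − j130)
|Γ| = 131/172 = 0.758
VSWR = (1 + |Γ|)/(1 − |Γ|) = 1.76/0.242

VSWR ≈ 7.28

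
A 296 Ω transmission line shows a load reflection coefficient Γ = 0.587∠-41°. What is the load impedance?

Z_L = Z_0·(1 + Γ)/(1 − Γ) = 296·(1.44 − j0.385)/(0.557 + j0.385)

Z_L ≈ 423 − j497 Ω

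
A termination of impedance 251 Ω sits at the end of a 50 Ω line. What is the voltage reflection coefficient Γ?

Γ = 0.668

Γ = (Z_L − Z_0)/(Z_L + Z_0) = (251 − 50)/(251 + 50) = 201/301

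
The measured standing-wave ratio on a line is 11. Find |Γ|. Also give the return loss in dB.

|Γ| ≈ 0.833; return loss ≈ 1.58 dB

|Γ| = (S − 1)/(S + 1) = (11 − 1)/(11 + 1) = 10/12
RL = −20·log₁₀|Γ| = −20·log₁₀(0.833)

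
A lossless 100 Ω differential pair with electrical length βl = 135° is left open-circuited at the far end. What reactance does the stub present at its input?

tan(βl) = -1
For an open-circuited stub, Z_in = −jZ_0·cot(βl) = −jZ_0/tan(βl)

X_in ≈ 100 Ω (inductive)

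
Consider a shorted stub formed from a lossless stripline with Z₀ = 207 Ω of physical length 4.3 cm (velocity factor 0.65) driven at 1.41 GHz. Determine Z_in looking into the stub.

λ = v/f = 0.65·c / 1.41 GHz = 0.138 m
βl = 2π·l/λ = 2π × 0.311 = 112°
tan(βl) = -2.48
For a shorted stub, Z_in = jZ_0·tan(βl)

Z_in ≈ −j514 Ω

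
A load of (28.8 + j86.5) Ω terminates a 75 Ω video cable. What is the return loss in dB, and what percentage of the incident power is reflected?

RL ≈ 2.78 dB; 52.7% of incident power reflected

Γ = (-46.2 + j86.5)/(103.8 + j86.5), |Γ| = 0.726
RL = −20·log₁₀(0.726) = 2.78 dB
P_refl/P_inc = |Γ|² = 0.527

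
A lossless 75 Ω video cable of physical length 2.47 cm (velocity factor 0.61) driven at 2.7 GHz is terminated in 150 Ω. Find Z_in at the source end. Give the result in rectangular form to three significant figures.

λ = v/f = 0.61·c / 2.7 GHz = 0.0678 m
βl = 2π·l/λ = 2π × 0.364 = 131°
tan(βl) = tan(131°) = -1.14
Z_in = Z_0·(Z_L + jZ_0·tanβl)/(Z_0 + jZ_L·tanβl)
     = 75·(150 − j85.7)/(75 − j171)

Z_in ≈ 55.6 + j41.3 Ω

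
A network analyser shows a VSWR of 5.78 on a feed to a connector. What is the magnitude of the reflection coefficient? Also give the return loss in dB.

|Γ| ≈ 0.705; return loss ≈ 3.04 dB

|Γ| = (S − 1)/(S + 1) = (5.78 − 1)/(5.78 + 1) = 4.78/6.78
RL = −20·log₁₀|Γ| = −20·log₁₀(0.705)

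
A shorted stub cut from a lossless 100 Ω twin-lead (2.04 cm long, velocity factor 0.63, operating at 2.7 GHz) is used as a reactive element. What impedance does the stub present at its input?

λ = v/f = 0.63·c / 2.7 GHz = 0.07 m
βl = 2π·l/λ = 2π × 0.291 = 105°
tan(βl) = -3.75
For a shorted stub, Z_in = jZ_0·tan(βl)

Z_in ≈ −j375 Ω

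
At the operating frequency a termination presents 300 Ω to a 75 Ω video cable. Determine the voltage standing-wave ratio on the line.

VSWR ≈ 4

Γ = (300 − 75)/(300 + 75) = 0.6
VSWR = (1 + 0.6)/(1 − 0.6)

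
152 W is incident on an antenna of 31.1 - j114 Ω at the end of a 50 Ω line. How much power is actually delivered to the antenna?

|Γ| = |(-18.9 − j114)/(81.1 − j114)| = 0.826
|Γ|² = 0.682
P_refl = |Γ|²·P_inc = 104 W, P_del = (1 − |Γ|²)·P_inc = 48.3 W

P_delivered ≈ 48.3 W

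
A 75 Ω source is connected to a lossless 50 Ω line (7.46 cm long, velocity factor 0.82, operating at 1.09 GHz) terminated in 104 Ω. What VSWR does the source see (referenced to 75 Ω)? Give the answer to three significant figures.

VSWR ≈ 2.77

λ = v/f = 0.82·c / 1.09 GHz = 0.226 m
βl = 2π·l/λ = 2π × 0.331 = 119°
tan(βl) = -1.8
Z_in = Z_0·(Z_L + jZ_0·tanβl)/(Z_0 + jZ_L·tanβl) = 29.3 + j19.9 Ω
Γ_s = (Z_in − Z_s)/(Z_in + Z_s) = (-45.7 + j19.9)/(104 + j19.9), |Γ_s| = 0.469
VSWR = (1 + |Γ_s|)/(1 − |Γ_s|)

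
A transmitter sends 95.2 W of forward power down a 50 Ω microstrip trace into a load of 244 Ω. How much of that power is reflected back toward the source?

Γ = (244 − 50)/(244 + 50) = 0.66
|Γ|² = 0.435
P_refl = |Γ|²·P_inc = 41.5 W, P_del = (1 − |Γ|²)·P_inc = 53.7 W

P_reflected ≈ 41.5 W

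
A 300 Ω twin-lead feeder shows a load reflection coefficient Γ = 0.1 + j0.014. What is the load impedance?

Z_L = Z_0·(1 + Γ)/(1 − Γ) = 300·(1.1 + j0.014)/(0.9 − j0.014)

Z_L ≈ 367 + j10.4 Ω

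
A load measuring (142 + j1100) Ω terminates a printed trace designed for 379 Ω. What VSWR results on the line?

Γ = (Z_L − Z_0)/(Z_L + Z_0) = (-237 + j1100)/(521 + j1100)
|Γ| = 1130/1220 = 0.924
VSWR = (1 + |Γ|)/(1 − |Γ|) = 1.92/0.0755

VSWR ≈ 25.5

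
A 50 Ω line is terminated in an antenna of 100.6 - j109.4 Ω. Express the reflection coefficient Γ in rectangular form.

Γ = (Z_L − Z_0)/(Z_L + Z_0) = (50.6 − j109.4)/(150.6 − j109.4)

Γ ≈ 0.565 − j0.316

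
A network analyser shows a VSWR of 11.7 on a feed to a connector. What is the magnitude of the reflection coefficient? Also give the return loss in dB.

|Γ| ≈ 0.843; return loss ≈ 1.49 dB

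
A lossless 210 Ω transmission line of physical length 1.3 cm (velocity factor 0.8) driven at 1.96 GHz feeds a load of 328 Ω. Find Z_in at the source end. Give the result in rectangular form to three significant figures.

Z_in ≈ 211 − j94.7 Ω

λ = v/f = 0.8·c / 1.96 GHz = 0.122 m
βl = 2π·l/λ = 2π × 0.106 = 38.2°
tan(βl) = tan(38.2°) = 0.787
Z_in = Z_0·(Z_L + jZ_0·tanβl)/(Z_0 + jZ_L·tanβl)
     = 210·(328 + j165)/(210 + j258)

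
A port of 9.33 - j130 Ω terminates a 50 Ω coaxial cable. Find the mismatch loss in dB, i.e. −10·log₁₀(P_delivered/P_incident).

mismatch loss ≈ 10.4 dB

Γ = (-40.67 − j130)/(59.33 − j130), |Γ| = 0.953
|Γ|² = 0.909, so P_del/P_inc = 1 − |Γ|² = 0.0914
ML = −10·log₁₀(1 − |Γ|²)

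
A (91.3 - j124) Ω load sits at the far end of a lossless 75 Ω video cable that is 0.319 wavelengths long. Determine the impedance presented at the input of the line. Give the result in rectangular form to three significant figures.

Z_in ≈ 38.2 + j72.1 Ω

βl = 2π × 0.319 = 115°
tan(βl) = tan(115°) = -2.16
Z_in = Z_0·(Z_L + jZ_0·tanβl)/(Z_0 + jZ_L·tanβl)
     = 75·(91.3 − j286)/(-193 − j197)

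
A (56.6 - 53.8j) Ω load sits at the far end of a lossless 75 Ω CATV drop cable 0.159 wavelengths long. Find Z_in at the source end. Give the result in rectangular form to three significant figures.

Z_in ≈ 33.1 + j11.3 Ω

βl = 2π × 0.159 = 57.2°
tan(βl) = tan(57.2°) = 1.55
Z_in = Z_0·(Z_L + jZ_0·tanβl)/(Z_0 + jZ_L·tanβl)
     = 75·(56.6 + j62.8)/(159 + j88)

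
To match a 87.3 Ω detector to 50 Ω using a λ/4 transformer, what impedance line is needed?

Z_qwt = √(Z_0·R_L) = √(50 × 87.3) = √4365

Z_qwt ≈ 66.1 Ω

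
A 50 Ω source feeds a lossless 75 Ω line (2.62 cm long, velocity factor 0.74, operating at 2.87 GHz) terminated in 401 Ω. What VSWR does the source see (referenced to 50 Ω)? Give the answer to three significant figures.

VSWR ≈ 4.84

λ = v/f = 0.74·c / 2.87 GHz = 0.0774 m
βl = 2π·l/λ = 2π × 0.339 = 122°
tan(βl) = -1.6
Z_in = Z_0·(Z_L + jZ_0·tanβl)/(Z_0 + jZ_L·tanβl) = 19.2 + j44.5 Ω
Γ_s = (Z_in − Z_s)/(Z_in + Z_s) = (-30.8 + j44.5)/(69.2 + j44.5), |Γ_s| = 0.658
VSWR = (1 + |Γ_s|)/(1 − |Γ_s|)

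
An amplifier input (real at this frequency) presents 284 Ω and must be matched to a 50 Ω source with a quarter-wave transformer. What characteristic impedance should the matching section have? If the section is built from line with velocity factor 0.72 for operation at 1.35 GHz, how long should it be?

Z_qwt = √(Z_0·R_L) = √(50 × 284) = √14200
λ = 0.72·c/f = 0.16 m, so l = λ/4 = 0.04 m

Z_qwt ≈ 119 Ω; length ≈ 4 cm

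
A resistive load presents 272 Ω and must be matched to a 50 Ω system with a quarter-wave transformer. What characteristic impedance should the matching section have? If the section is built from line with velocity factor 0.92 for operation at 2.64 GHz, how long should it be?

Z_qwt ≈ 117 Ω; length ≈ 2.61 cm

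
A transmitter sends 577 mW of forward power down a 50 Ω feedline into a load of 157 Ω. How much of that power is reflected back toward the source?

P_reflected ≈ 154 mW

Γ = (157 − 50)/(157 + 50) = 0.517
|Γ|² = 0.267
P_refl = |Γ|²·P_inc = 154 mW, P_del = (1 − |Γ|²)·P_inc = 423 mW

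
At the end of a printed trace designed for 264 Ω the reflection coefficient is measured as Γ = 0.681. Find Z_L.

Z_L ≈ 1390 Ω

Z_L = Z_0·(1 + Γ)/(1 − Γ) = 264·(1.68)/(0.319)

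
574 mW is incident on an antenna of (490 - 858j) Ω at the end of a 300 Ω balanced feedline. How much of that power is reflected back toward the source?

|Γ| = |(190 − j858)/(790 − j858)| = 0.753
|Γ|² = 0.568
P_refl = |Γ|²·P_inc = 326 mW, P_del = (1 − |Γ|²)·P_inc = 248 mW

P_reflected ≈ 326 mW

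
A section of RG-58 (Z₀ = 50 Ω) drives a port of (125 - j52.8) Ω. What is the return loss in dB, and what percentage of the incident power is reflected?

RL ≈ 5.99 dB; 25.2% of incident power reflected

Γ = (75 − j52.8)/(175 − j52.8), |Γ| = 0.502
RL = −20·log₁₀(0.502) = 5.99 dB
P_refl/P_inc = |Γ|² = 0.252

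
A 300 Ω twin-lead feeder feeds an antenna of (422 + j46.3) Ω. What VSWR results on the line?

Γ = (Z_L − Z_0)/(Z_L + Z_0) = (122 + j46.3)/(722 + j46.3)
|Γ| = 130/723 = 0.18
VSWR = (1 + |Γ|)/(1 − |Γ|) = 1.18/0.82

VSWR ≈ 1.44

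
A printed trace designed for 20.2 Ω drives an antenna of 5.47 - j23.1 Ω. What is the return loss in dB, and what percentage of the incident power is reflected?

Γ = (-14.73 − j23.1)/(25.67 − j23.1), |Γ| = 0.793
RL = −20·log₁₀(0.793) = 2.01 dB
P_refl/P_inc = |Γ|² = 0.629

RL ≈ 2.01 dB; 62.9% of incident power reflected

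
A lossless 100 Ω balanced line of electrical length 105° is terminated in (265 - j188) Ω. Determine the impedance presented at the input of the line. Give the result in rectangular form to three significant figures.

Z_in ≈ 29.5 + j44.8 Ω

tan(βl) = tan(105°) = -3.73
Z_in = Z_0·(Z_L + jZ_0·tanβl)/(Z_0 + jZ_L·tanβl)
     = 100·(265 − j561)/(-602 − j989)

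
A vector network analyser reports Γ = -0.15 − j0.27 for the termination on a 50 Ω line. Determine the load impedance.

Z_L = Z_0·(1 + Γ)/(1 − Γ) = 50·(0.85 − j0.27)/(1.15 + j0.27)

Z_L ≈ 32.4 − j19.3 Ω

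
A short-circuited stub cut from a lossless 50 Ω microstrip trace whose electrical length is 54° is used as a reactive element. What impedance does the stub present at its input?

tan(βl) = 1.38
For a short-circuited stub, Z_in = jZ_0·tan(βl)

Z_in ≈ +j68.8 Ω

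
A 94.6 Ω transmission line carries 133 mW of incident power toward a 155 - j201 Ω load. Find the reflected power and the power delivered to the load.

P_reflected ≈ 57 mW; P_delivered ≈ 76 mW

|Γ| = |(60.4 − j201)/(249.6 − j201)| = 0.655
|Γ|² = 0.429
P_refl = |Γ|²·P_inc = 57 mW, P_del = (1 − |Γ|²)·P_inc = 76 mW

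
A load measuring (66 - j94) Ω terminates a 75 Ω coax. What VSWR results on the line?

VSWR ≈ 3.52

Γ = (Z_L − Z_0)/(Z_L + Z_0) = (-9 − j94)/(141 − j94)
|Γ| = 94.4/169 = 0.557
VSWR = (1 + |Γ|)/(1 − |Γ|) = 1.56/0.443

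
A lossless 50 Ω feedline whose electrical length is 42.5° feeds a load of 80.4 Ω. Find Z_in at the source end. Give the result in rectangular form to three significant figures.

tan(βl) = tan(42.5°) = 0.916
Z_in = Z_0·(Z_L + jZ_0·tanβl)/(Z_0 + jZ_L·tanβl)
     = 50·(80.4 + j45.8)/(50 + j73.7)

Z_in ≈ 46.6 − j22.9 Ω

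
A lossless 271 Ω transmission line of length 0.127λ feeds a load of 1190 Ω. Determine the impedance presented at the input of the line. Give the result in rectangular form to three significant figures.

Z_in ≈ 115 − j239 Ω

βl = 2π × 0.127 = 45.7°
tan(βl) = tan(45.7°) = 1.03
Z_in = Z_0·(Z_L + jZ_0·tanβl)/(Z_0 + jZ_L·tanβl)
     = 271·(1190 + j278)/(271 + j1220)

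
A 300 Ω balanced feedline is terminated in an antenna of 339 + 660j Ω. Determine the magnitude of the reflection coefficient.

|Γ| ≈ 0.72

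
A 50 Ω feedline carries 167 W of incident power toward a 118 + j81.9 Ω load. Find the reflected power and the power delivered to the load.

P_reflected ≈ 54.2 W; P_delivered ≈ 113 W

|Γ| = |(68 + j81.9)/(168 + j81.9)| = 0.57
|Γ|² = 0.324
P_refl = |Γ|²·P_inc = 54.2 W, P_del = (1 − |Γ|²)·P_inc = 113 W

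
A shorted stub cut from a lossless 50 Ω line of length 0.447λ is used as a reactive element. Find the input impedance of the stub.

βl = 2π × 0.447 = 161°
tan(βl) = -0.346
For a shorted stub, Z_in = jZ_0·tan(βl)

Z_in ≈ −j17.3 Ω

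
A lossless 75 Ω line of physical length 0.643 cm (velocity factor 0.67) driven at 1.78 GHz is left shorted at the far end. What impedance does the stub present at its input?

Z_in ≈ +j28 Ω

λ = v/f = 0.67·c / 1.78 GHz = 0.113 m
βl = 2π·l/λ = 2π × 0.0569 = 20.5°
tan(βl) = 0.374
For a shorted stub, Z_in = jZ_0·tan(βl)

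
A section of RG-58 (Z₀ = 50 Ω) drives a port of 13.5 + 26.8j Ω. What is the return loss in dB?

RL ≈ 3.65 dB

Γ = (-36.5 + j26.8)/(63.5 + j26.8), |Γ| = 0.657
RL = −20·log₁₀|Γ| = −20·log₁₀(0.657)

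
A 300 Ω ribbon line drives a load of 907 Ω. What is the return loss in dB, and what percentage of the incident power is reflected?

Γ = (907 − 300)/(907 + 300) = 0.503
RL = −20·log₁₀(0.503) = 5.97 dB
P_refl/P_inc = |Γ|² = 0.253

RL ≈ 5.97 dB; 25.3% of incident power reflected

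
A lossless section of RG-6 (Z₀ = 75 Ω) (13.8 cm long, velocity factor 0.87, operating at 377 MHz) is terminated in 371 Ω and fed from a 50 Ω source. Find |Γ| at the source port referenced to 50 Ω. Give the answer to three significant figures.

λ = v/f = 0.87·c / 377 MHz = 0.692 m
βl = 2π·l/λ = 2π × 0.199 = 71.8°
tan(βl) = 3.03
Z_in = Z_0·(Z_L + jZ_0·tanβl)/(Z_0 + jZ_L·tanβl) = 16.7 − j23.6 Ω
Γ_s = (Z_in − Z_s)/(Z_in + Z_s) = (-33.3 − j23.6)/(66.7 − j23.6), |Γ_s| = 0.576

|Γ| ≈ 0.576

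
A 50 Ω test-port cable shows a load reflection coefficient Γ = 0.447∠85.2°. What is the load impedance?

Z_L ≈ 35.6 + j39.6 Ω

Z_L = Z_0·(1 + Γ)/(1 − Γ) = 50·(1.04 + j0.445)/(0.963 − j0.445)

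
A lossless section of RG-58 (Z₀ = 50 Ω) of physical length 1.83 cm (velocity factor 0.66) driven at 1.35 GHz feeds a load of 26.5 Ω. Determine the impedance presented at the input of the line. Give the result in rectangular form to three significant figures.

Z_in ≈ 41.3 + j28 Ω

λ = v/f = 0.66·c / 1.35 GHz = 0.147 m
βl = 2π·l/λ = 2π × 0.125 = 44.9°
tan(βl) = tan(44.9°) = 0.997
Z_in = Z_0·(Z_L + jZ_0·tanβl)/(Z_0 + jZ_L·tanβl)
     = 50·(26.5 + j49.9)/(50 + j26.4)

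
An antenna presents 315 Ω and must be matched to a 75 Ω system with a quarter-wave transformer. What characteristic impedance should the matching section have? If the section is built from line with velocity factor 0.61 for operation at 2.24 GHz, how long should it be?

Z_qwt ≈ 154 Ω; length ≈ 2.04 cm

Z_qwt = √(Z_0·R_L) = √(75 × 315) = √23620
λ = 0.61·c/f = 0.0817 m, so l = λ/4 = 0.0204 m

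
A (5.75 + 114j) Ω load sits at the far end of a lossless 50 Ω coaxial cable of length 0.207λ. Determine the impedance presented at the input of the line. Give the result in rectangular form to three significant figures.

Z_in ≈ 1.54 − j40.6 Ω

βl = 2π × 0.207 = 74.5°
tan(βl) = tan(74.5°) = 3.61
Z_in = Z_0·(Z_L + jZ_0·tanβl)/(Z_0 + jZ_L·tanβl)
     = 50·(5.75 + j295)/(-362 + j20.8)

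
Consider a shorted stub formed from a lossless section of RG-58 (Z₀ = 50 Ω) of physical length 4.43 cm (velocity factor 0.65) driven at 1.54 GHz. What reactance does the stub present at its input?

X_in ≈ -68.9 Ω (capacitive)

λ = v/f = 0.65·c / 1.54 GHz = 0.127 m
βl = 2π·l/λ = 2π × 0.35 = 126°
tan(βl) = -1.38
For a shorted stub, Z_in = jZ_0·tan(βl)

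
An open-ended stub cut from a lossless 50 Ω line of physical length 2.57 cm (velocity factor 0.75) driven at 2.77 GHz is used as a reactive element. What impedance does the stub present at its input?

Z_in ≈ +j22.2 Ω

λ = v/f = 0.75·c / 2.77 GHz = 0.0812 m
βl = 2π·l/λ = 2π × 0.316 = 114°
tan(βl) = -2.26
For an open-ended stub, Z_in = −jZ_0·cot(βl) = −jZ_0/tan(βl)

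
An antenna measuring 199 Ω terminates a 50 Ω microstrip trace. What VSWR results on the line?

For a purely resistive load, VSWR = R_L/Z_0 or Z_0/R_L (whichever > 1) = 199/50

VSWR ≈ 3.98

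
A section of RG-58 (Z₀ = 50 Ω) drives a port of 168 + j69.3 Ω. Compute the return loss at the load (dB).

RL ≈ 4.46 dB

Γ = (118 + j69.3)/(218 + j69.3), |Γ| = 0.598
RL = −20·log₁₀|Γ| = −20·log₁₀(0.598)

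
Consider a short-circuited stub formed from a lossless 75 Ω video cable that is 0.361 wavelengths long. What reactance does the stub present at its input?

X_in ≈ -89.5 Ω (capacitive)

βl = 2π × 0.361 = 130°
tan(βl) = -1.19
For a short-circuited stub, Z_in = jZ_0·tan(βl)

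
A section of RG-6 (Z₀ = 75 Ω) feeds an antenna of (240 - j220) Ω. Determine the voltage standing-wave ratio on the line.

VSWR ≈ 6.04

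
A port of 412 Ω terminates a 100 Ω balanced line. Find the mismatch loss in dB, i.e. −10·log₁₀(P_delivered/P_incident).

mismatch loss ≈ 2.02 dB

Γ = (412 − 100)/(412 + 100) = 0.609
|Γ|² = 0.371, so P_del/P_inc = 1 − |Γ|² = 0.629
ML = −10·log₁₀(1 − |Γ|²)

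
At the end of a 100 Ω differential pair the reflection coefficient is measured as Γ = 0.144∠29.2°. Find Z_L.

Z_L = Z_0·(1 + Γ)/(1 − Γ) = 100·(1.13 + j0.0703)/(0.874 − j0.0703)

Z_L ≈ 127 + j18.3 Ω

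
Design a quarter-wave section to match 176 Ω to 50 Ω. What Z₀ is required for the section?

Z_qwt ≈ 93.8 Ω

Z_qwt = √(Z_0·R_L) = √(50 × 176) = √8800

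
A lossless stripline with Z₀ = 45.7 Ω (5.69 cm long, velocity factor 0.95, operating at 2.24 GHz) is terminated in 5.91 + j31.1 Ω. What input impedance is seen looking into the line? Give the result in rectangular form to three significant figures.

λ = v/f = 0.95·c / 2.24 GHz = 0.127 m
βl = 2π·l/λ = 2π × 0.447 = 161°
tan(βl) = tan(161°) = -0.344
Z_in = Z_0·(Z_L + jZ_0·tanβl)/(Z_0 + jZ_L·tanβl)
     = 45.7·(5.91 + j15.4)/(56.4 − j2.04)

Z_in ≈ 4.33 + j12.6 Ω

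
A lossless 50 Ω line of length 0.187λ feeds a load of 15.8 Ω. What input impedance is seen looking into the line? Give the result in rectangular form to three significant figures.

βl = 2π × 0.187 = 67.3°
tan(βl) = tan(67.3°) = 2.39
Z_in = Z_0·(Z_L + jZ_0·tanβl)/(Z_0 + jZ_L·tanβl)
     = 50·(15.8 + j120)/(50 + j37.8)

Z_in ≈ 67.6 + j68.5 Ω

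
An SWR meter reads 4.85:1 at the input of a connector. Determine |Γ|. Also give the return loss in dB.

|Γ| ≈ 0.658; return loss ≈ 3.63 dB

|Γ| = (S − 1)/(S + 1) = (4.85 − 1)/(4.85 + 1) = 3.85/5.85
RL = −20·log₁₀|Γ| = −20·log₁₀(0.658)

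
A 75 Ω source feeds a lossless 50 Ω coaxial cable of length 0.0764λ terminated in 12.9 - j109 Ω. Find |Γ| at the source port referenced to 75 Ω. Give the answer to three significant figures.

βl = 2π × 0.0764 = 27.5°
tan(βl) = 0.521
Z_in = Z_0·(Z_L + jZ_0·tanβl)/(Z_0 + jZ_L·tanβl) = 3.58 − j39.1 Ω
Γ_s = (Z_in − Z_s)/(Z_in + Z_s) = (-71.4 − j39.1)/(78.6 − j39.1), |Γ_s| = 0.928

|Γ| ≈ 0.928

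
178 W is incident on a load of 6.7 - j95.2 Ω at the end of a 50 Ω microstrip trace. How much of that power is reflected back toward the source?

P_reflected ≈ 159 W

|Γ| = |(-43.3 − j95.2)/(56.7 − j95.2)| = 0.944
|Γ|² = 0.891
P_refl = |Γ|²·P_inc = 159 W, P_del = (1 − |Γ|²)·P_inc = 19.4 W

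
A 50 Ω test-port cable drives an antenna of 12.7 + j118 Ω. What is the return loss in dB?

Γ = (-37.3 + j118)/(62.7 + j118), |Γ| = 0.926
RL = −20·log₁₀|Γ| = −20·log₁₀(0.926)

RL ≈ 0.666 dB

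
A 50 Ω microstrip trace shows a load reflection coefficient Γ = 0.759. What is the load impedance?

Z_L = Z_0·(1 + Γ)/(1 − Γ) = 50·(1.76)/(0.241)

Z_L ≈ 365 Ω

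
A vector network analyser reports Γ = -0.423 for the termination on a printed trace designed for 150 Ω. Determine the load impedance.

Z_L = Z_0·(1 + Γ)/(1 − Γ) = 150·(0.577)/(1.42)

Z_L ≈ 60.8 Ω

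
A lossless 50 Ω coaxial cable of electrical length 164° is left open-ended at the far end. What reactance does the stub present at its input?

tan(βl) = -0.287
For an open-ended stub, Z_in = −jZ_0·cot(βl) = −jZ_0/tan(βl)

X_in ≈ 174 Ω (inductive)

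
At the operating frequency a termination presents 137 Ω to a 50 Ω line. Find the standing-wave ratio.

VSWR ≈ 2.74

Γ = (137 − 50)/(137 + 50) = 0.465
VSWR = (1 + 0.465)/(1 − 0.465)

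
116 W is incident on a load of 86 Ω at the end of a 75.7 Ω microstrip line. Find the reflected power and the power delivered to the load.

P_reflected ≈ 0.471 W; P_delivered ≈ 116 W

Γ = (86 − 75.7)/(86 + 75.7) = 0.0637
|Γ|² = 0.00406
P_refl = |Γ|²·P_inc = 0.471 W, P_del = (1 − |Γ|²)·P_inc = 116 W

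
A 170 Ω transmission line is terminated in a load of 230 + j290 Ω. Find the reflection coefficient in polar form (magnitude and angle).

Γ ≈ 0.599 ∠ 42.4°

Γ = (Z_L − Z_0)/(Z_L + Z_0) = (60 + j290)/(400 + j290)
|Γ| = 296/494 = 0.599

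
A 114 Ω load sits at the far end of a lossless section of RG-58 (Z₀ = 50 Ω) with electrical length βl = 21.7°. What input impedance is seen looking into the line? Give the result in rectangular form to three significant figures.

Z_in ≈ 72.4 − j45.8 Ω

tan(βl) = tan(21.7°) = 0.398
Z_in = Z_0·(Z_L + jZ_0·tanβl)/(Z_0 + jZ_L·tanβl)
     = 50·(114 + j19.9)/(50 + j45.4)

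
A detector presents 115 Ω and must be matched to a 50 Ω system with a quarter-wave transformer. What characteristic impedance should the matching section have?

Z_qwt ≈ 75.8 Ω

Z_qwt = √(Z_0·R_L) = √(50 × 115) = √5750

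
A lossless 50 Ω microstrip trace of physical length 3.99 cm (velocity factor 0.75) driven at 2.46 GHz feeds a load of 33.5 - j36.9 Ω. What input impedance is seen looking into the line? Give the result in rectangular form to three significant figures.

Z_in ≈ 71.4 − j55 Ω

λ = v/f = 0.75·c / 2.46 GHz = 0.0915 m
βl = 2π·l/λ = 2π × 0.436 = 157°
tan(βl) = tan(157°) = -0.424
Z_in = Z_0·(Z_L + jZ_0·tanβl)/(Z_0 + jZ_L·tanβl)
     = 50·(33.5 − j58.1)/(34.4 − j14.2)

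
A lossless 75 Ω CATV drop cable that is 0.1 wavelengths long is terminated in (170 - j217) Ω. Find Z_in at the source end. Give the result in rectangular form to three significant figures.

βl = 2π × 0.1 = 36°
tan(βl) = tan(36°) = 0.727
Z_in = Z_0·(Z_L + jZ_0·tanβl)/(Z_0 + jZ_L·tanβl)
     = 75·(170 − j163)/(233 + j124)

Z_in ≈ 21.1 − j63.6 Ω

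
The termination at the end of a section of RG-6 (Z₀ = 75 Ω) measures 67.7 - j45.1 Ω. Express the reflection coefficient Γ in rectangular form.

Γ = (Z_L − Z_0)/(Z_L + Z_0) = (-7.3 − j45.1)/(142.7 − j45.1)

Γ ≈ 0.0443 − j0.302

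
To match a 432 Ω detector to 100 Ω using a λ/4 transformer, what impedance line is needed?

Z_qwt ≈ 208 Ω

Z_qwt = √(Z_0·R_L) = √(100 × 432) = √43200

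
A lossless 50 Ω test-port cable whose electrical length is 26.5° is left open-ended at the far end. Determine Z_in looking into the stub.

tan(βl) = 0.499
For an open-ended stub, Z_in = −jZ_0·cot(βl) = −jZ_0/tan(βl)

Z_in ≈ −j100 Ω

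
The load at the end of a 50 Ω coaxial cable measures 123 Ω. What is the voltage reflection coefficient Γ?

Γ = 0.422

Γ = (Z_L − Z_0)/(Z_L + Z_0) = (123 − 50)/(123 + 50) = 73/173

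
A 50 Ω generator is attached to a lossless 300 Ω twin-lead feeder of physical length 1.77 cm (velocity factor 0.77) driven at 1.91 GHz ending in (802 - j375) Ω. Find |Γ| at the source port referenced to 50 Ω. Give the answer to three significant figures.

|Γ| ≈ 0.721

λ = v/f = 0.77·c / 1.91 GHz = 0.121 m
βl = 2π·l/λ = 2π × 0.146 = 52.7°
tan(βl) = 1.31
Z_in = Z_0·(Z_L + jZ_0·tanβl)/(Z_0 + jZ_L·tanβl) = 113 − j143 Ω
Γ_s = (Z_in − Z_s)/(Z_in + Z_s) = (63.2 − j143)/(163 − j143), |Γ_s| = 0.721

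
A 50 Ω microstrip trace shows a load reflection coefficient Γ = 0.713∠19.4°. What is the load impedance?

Z_L ≈ 150 + j145 Ω

Z_L = Z_0·(1 + Γ)/(1 − Γ) = 50·(1.67 + j0.237)/(0.327 − j0.237)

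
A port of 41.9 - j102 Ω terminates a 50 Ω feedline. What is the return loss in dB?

RL ≈ 2.55 dB

Γ = (-8.1 − j102)/(91.9 − j102), |Γ| = 0.745
RL = −20·log₁₀|Γ| = −20·log₁₀(0.745)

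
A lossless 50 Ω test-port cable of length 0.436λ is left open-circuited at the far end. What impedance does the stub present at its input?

Z_in ≈ +j118 Ω

βl = 2π × 0.436 = 157°
tan(βl) = -0.425
For an open-circuited stub, Z_in = −jZ_0·cot(βl) = −jZ_0/tan(βl)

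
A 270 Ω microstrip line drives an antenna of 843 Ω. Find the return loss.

Γ = (843 − 270)/(843 + 270) = 0.515
RL = −20·log₁₀|Γ| = −20·log₁₀(0.515)

RL ≈ 5.77 dB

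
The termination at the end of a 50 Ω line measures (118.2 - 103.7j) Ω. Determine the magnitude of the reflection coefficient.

|Γ| ≈ 0.628

Γ = (Z_L − Z_0)/(Z_L + Z_0) = (68.2 − j103.7)/(168.2 − j103.7)
|Γ| = 124/198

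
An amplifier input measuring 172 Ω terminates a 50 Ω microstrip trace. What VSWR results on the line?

VSWR ≈ 3.44

Γ = (172 − 50)/(172 + 50) = 0.55
VSWR = (1 + 0.55)/(1 − 0.55)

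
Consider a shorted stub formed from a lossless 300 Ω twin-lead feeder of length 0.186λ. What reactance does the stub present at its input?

X_in ≈ 705 Ω (inductive)

βl = 2π × 0.186 = 67°
tan(βl) = 2.35
For a shorted stub, Z_in = jZ_0·tan(βl)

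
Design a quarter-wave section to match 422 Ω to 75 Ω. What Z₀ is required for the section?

Z_qwt ≈ 178 Ω

Z_qwt = √(Z_0·R_L) = √(75 × 422) = √31650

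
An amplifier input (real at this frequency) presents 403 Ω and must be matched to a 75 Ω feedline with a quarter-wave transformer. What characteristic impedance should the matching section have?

Z_qwt ≈ 174 Ω

Z_qwt = √(Z_0·R_L) = √(75 × 403) = √30220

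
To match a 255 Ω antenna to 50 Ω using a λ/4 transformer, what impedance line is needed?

Z_qwt ≈ 113 Ω

Z_qwt = √(Z_0·R_L) = √(50 × 255) = √12750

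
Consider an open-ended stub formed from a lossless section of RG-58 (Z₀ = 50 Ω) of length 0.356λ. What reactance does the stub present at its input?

βl = 2π × 0.356 = 128°
tan(βl) = -1.27
For an open-ended stub, Z_in = −jZ_0·cot(βl) = −jZ_0/tan(βl)

X_in ≈ 39.3 Ω (inductive)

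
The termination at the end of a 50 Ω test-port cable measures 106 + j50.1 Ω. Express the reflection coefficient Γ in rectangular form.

Γ = (Z_L − Z_0)/(Z_L + Z_0) = (56 + j50.1)/(156 + j50.1)

Γ ≈ 0.419 + j0.187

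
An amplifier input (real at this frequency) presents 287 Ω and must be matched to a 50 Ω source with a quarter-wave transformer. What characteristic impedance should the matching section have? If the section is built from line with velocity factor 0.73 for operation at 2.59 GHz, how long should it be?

Z_qwt = √(Z_0·R_L) = √(50 × 287) = √14350
λ = 0.73·c/f = 0.0846 m, so l = λ/4 = 0.0211 m

Z_qwt ≈ 120 Ω; length ≈ 2.11 cm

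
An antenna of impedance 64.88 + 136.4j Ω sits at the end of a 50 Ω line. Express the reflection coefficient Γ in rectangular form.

Γ = (Z_L − Z_0)/(Z_L + Z_0) = (14.88 + j136.4)/(114.9 + j136.4)

Γ ≈ 0.639 + j0.429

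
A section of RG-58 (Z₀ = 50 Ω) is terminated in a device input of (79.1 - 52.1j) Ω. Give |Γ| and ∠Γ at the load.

Γ = (Z_L − Z_0)/(Z_L + Z_0) = (29.1 − j52.1)/(129.1 − j52.1)
|Γ| = 59.7/139 = 0.429

Γ ≈ 0.429 ∠ -38.8°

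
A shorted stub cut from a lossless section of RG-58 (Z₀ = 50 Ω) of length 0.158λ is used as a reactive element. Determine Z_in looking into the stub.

Z_in ≈ +j76.6 Ω

βl = 2π × 0.158 = 56.9°
tan(βl) = 1.53
For a shorted stub, Z_in = jZ_0·tan(βl)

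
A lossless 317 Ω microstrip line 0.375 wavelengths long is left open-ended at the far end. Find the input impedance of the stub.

Z_in ≈ +j317 Ω

βl = 2π × 0.375 = 135°
tan(βl) = -1
For an open-ended stub, Z_in = −jZ_0·cot(βl) = −jZ_0/tan(βl)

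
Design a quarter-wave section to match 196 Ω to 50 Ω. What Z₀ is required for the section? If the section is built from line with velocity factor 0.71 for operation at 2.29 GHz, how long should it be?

Z_qwt ≈ 99 Ω; length ≈ 2.33 cm

Z_qwt = √(Z_0·R_L) = √(50 × 196) = √9800
λ = 0.71·c/f = 0.093 m, so l = λ/4 = 0.0233 m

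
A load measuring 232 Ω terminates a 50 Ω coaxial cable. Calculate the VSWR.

VSWR ≈ 4.64

Γ = (232 − 50)/(232 + 50) = 0.645
VSWR = (1 + 0.645)/(1 − 0.645)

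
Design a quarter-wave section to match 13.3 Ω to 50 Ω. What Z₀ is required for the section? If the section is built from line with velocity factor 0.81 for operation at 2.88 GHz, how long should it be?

Z_qwt = √(Z_0·R_L) = √(50 × 13.3) = √665
λ = 0.81·c/f = 0.0844 m, so l = λ/4 = 0.0211 m

Z_qwt ≈ 25.8 Ω; length ≈ 2.11 cm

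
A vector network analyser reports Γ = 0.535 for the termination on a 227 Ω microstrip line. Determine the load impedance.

Z_L = Z_0·(1 + Γ)/(1 − Γ) = 227·(1.54)/(0.465)

Z_L ≈ 749 Ω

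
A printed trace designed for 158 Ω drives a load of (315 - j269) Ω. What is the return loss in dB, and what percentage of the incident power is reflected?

RL ≈ 4.85 dB; 32.8% of incident power reflected

Γ = (157 − j269)/(473 − j269), |Γ| = 0.572
RL = −20·log₁₀(0.572) = 4.85 dB
P_refl/P_inc = |Γ|² = 0.328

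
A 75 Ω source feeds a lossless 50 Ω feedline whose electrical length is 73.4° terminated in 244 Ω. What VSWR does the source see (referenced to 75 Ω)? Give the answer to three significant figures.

tan(βl) = 3.35
Z_in = Z_0·(Z_L + jZ_0·tanβl)/(Z_0 + jZ_L·tanβl) = 11.1 − j14.2 Ω
Γ_s = (Z_in − Z_s)/(Z_in + Z_s) = (-63.9 − j14.2)/(86.1 − j14.2), |Γ_s| = 0.75
VSWR = (1 + |Γ_s|)/(1 − |Γ_s|)

VSWR ≈ 7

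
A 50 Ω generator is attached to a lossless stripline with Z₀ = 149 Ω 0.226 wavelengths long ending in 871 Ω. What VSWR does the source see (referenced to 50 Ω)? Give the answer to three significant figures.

βl = 2π × 0.226 = 81.4°
tan(βl) = 6.58
Z_in = Z_0·(Z_L + jZ_0·tanβl)/(Z_0 + jZ_L·tanβl) = 26.1 − j22 Ω
Γ_s = (Z_in − Z_s)/(Z_in + Z_s) = (-23.9 − j22)/(76.1 − j22), |Γ_s| = 0.41
VSWR = (1 + |Γ_s|)/(1 − |Γ_s|)

VSWR ≈ 2.39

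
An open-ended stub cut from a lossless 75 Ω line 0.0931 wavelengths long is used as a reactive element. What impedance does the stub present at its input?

βl = 2π × 0.0931 = 33.5°
tan(βl) = 0.662
For an open-ended stub, Z_in = −jZ_0·cot(βl) = −jZ_0/tan(βl)

Z_in ≈ −j113 Ω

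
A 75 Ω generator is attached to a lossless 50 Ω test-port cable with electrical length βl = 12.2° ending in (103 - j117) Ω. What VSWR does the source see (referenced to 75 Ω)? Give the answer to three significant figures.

VSWR ≈ 4.18

tan(βl) = 0.216
Z_in = Z_0·(Z_L + jZ_0·tanβl)/(Z_0 + jZ_L·tanβl) = 43.7 − j83.4 Ω
Γ_s = (Z_in − Z_s)/(Z_in + Z_s) = (-31.3 − j83.4)/(119 − j83.4), |Γ_s| = 0.614
VSWR = (1 + |Γ_s|)/(1 − |Γ_s|)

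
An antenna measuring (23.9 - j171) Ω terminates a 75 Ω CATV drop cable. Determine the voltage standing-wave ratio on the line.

VSWR ≈ 19.7

Γ = (Z_L − Z_0)/(Z_L + Z_0) = (-51.1 − j171)/(98.9 − j171)
|Γ| = 178/198 = 0.903
VSWR = (1 + |Γ|)/(1 − |Γ|) = 1.9/0.0965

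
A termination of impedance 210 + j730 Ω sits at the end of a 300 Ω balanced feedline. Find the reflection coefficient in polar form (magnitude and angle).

Γ = (Z_L − Z_0)/(Z_L + Z_0) = (-90 + j730)/(510 + j730)
|Γ| = 736/891 = 0.826

Γ ≈ 0.826 ∠ 42°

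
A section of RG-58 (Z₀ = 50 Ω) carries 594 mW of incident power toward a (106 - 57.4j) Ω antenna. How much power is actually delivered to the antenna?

P_delivered ≈ 456 mW

|Γ| = |(56 − j57.4)/(156 − j57.4)| = 0.482
|Γ|² = 0.233
P_refl = |Γ|²·P_inc = 138 mW, P_del = (1 − |Γ|²)·P_inc = 456 mW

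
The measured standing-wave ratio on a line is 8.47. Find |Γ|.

|Γ| = (S − 1)/(S + 1) = (8.47 − 1)/(8.47 + 1) = 7.47/9.47

|Γ| ≈ 0.789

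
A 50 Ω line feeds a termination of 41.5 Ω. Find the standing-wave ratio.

VSWR ≈ 1.2

For a purely resistive load, VSWR = R_L/Z_0 or Z_0/R_L (whichever > 1) = 50/41.5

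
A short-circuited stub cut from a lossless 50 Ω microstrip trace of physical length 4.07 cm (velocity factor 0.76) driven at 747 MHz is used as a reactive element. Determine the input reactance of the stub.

X_in ≈ 55.5 Ω (inductive)

λ = v/f = 0.76·c / 747 MHz = 0.305 m
βl = 2π·l/λ = 2π × 0.133 = 48°
tan(βl) = 1.11
For a short-circuited stub, Z_in = jZ_0·tan(βl)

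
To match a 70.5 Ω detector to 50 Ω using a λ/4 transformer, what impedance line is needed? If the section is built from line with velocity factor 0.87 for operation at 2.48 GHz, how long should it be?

Z_qwt ≈ 59.4 Ω; length ≈ 2.63 cm

Z_qwt = √(Z_0·R_L) = √(50 × 70.5) = √3525
λ = 0.87·c/f = 0.105 m, so l = λ/4 = 0.0263 m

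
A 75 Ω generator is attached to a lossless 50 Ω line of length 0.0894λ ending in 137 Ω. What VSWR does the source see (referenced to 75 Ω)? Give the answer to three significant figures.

βl = 2π × 0.0894 = 32.2°
tan(βl) = 0.629
Z_in = Z_0·(Z_L + jZ_0·tanβl)/(Z_0 + jZ_L·tanβl) = 48.1 − j51.5 Ω
Γ_s = (Z_in − Z_s)/(Z_in + Z_s) = (-26.9 − j51.5)/(123 − j51.5), |Γ_s| = 0.435
VSWR = (1 + |Γ_s|)/(1 − |Γ_s|)

VSWR ≈ 2.54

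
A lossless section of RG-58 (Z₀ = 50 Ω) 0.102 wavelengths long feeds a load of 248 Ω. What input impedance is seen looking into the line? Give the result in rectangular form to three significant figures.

βl = 2π × 0.102 = 36.7°
tan(βl) = tan(36.7°) = 0.746
Z_in = Z_0·(Z_L + jZ_0·tanβl)/(Z_0 + jZ_L·tanβl)
     = 50·(248 + j37.3)/(50 + j185)

Z_in ≈ 26.3 − j59.9 Ω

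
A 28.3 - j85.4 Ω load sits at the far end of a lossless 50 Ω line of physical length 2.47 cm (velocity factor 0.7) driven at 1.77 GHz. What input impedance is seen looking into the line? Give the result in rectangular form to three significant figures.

Z_in ≈ 7.18 + j11.6 Ω

λ = v/f = 0.7·c / 1.77 GHz = 0.119 m
βl = 2π·l/λ = 2π × 0.208 = 74.9°
tan(βl) = tan(74.9°) = 3.72
Z_in = Z_0·(Z_L + jZ_0·tanβl)/(Z_0 + jZ_L·tanβl)
     = 50·(28.3 + j101)/(368 + j105)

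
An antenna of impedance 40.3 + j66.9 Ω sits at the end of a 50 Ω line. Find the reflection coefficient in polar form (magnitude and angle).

Γ ≈ 0.602 ∠ 61.7°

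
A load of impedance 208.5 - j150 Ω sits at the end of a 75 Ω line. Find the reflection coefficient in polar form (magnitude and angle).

Γ = (Z_L − Z_0)/(Z_L + Z_0) = (133.5 − j150)/(283.5 − j150)
|Γ| = 201/321 = 0.626

Γ ≈ 0.626 ∠ -20.4°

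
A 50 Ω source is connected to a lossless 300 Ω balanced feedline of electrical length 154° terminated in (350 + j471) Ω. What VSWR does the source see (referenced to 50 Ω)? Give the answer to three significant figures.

VSWR ≈ 10.8

tan(βl) = -0.488
Z_in = Z_0·(Z_L + jZ_0·tanβl)/(Z_0 + jZ_L·tanβl) = 126 + j224 Ω
Γ_s = (Z_in − Z_s)/(Z_in + Z_s) = (75.9 + j224)/(176 + j224), |Γ_s| = 0.831
VSWR = (1 + |Γ_s|)/(1 − |Γ_s|)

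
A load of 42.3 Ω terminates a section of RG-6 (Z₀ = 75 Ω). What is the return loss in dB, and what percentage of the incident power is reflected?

Γ = (42.3 − 75)/(42.3 + 75) = -0.279
RL = −20·log₁₀(0.279) = 11.1 dB
P_refl/P_inc = |Γ|² = 0.0777

RL ≈ 11.1 dB; 7.77% of incident power reflected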